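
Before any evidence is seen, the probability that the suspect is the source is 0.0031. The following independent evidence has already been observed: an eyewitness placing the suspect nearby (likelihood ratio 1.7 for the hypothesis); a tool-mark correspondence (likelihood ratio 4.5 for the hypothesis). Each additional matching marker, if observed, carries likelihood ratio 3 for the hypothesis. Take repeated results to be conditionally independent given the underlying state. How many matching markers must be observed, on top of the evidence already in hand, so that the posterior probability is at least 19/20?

7

Prior odds = 0.0031/0.9969 = 31/9969.
Combined Bayes factor of the evidence already in hand = 1.7 × 4.5 = 7.65.
Odds after that evidence = (31/9969) × 7.65 = 1581/66460.
Target odds = 0.95/0.05 = 19.
Need 3ⁿ ≥ 19 ÷ (1581/66460) = 1262740/1581.
3⁶ = 729 falls short of 1262740/1581 but 3⁷ = 2187 reaches it, so n = 7.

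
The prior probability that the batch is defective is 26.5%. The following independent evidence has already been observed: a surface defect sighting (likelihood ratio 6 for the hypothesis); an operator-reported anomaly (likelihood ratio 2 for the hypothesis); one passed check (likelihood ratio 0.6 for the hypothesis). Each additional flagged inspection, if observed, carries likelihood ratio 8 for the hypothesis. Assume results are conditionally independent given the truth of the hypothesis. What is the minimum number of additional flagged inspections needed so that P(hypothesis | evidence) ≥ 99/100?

2

Prior odds = 0.265/0.735 = 53/147.
Combined Bayes factor of the evidence already in hand = 6 × 2 × 0.6 = 7.2.
Odds after that evidence = (53/147) × 7.2 = 636/245.
Target odds = 0.99/0.01 = 99.
Need 8ⁿ ≥ 99 ÷ (636/245) = 8085/212.
8¹ = 8 falls short of 8085/212 but 8² = 64 reaches it, so n = 2.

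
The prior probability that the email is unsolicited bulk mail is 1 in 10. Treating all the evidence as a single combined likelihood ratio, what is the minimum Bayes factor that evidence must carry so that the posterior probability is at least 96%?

216

Prior odds = 0.1/0.9 = 1/9.
Target odds = 0.96/0.04 = 24.
Required Bayes factor = 24 ÷ (1/9) = 216.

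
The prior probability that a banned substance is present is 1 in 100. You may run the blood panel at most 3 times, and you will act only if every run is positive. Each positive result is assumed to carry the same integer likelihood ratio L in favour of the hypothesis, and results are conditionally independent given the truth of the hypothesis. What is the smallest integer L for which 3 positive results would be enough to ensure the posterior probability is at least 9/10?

Prior odds = 0.01/0.99 = 1/99.
Target odds = 0.9/0.1 = 9.
Need L³ ≥ 9 ÷ (1/99) = 891.
9³ = 729 < 891 ≤ 1000 = 10³, so L = 10.

10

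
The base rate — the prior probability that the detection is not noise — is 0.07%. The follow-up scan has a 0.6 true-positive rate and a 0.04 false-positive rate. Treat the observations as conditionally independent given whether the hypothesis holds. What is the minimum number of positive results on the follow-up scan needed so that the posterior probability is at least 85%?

4

Prior odds = 0.0007/0.9993 = 7/9993.
Likelihood ratio of a positive result = 0.6/0.04 = 15.
Target posterior odds = 0.85/0.15 = 17/3.
Need (7/9993) × 15ⁿ ≥ 17/3, i.e. 15ⁿ ≥ 56627/7.
15³ = 3375 falls short of 56627/7 but 15⁴ = 50625 reaches it, so n = 4.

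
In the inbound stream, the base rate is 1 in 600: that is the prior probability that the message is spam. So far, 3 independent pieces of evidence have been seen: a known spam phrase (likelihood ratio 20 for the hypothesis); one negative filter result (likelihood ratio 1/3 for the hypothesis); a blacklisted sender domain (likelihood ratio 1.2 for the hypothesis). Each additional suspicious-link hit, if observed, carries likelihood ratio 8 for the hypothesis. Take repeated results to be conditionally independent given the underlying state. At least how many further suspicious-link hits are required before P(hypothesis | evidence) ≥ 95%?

Prior odds = (1/600)/(599/600) = 1/599.
Combined Bayes factor of the evidence already in hand = 20 × (1/3) × 1.2 = 8.
Odds after that evidence = (1/599) × 8 = 8/599.
Target odds = 0.95/0.05 = 19.
Need 8ⁿ ≥ 19 ÷ (8/599) = 1422.625.
8³ = 512 falls short of 1422.625 but 8⁴ = 4096 reaches it, so n = 4.

4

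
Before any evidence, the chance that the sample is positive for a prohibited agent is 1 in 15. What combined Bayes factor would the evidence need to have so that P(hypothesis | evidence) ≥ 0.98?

Prior odds = (1/15)/(14/15) = 1/14.
Target odds = 0.98/0.02 = 49.
Required Bayes factor = 49 ÷ (1/14) = 686.

686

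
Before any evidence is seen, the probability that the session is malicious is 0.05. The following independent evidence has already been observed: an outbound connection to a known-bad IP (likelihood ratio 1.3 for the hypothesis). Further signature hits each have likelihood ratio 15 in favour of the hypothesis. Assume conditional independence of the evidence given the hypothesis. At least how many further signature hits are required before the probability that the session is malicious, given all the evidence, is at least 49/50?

3

Prior odds = 0.05/0.95 = 1/19.
Bayes factor of the evidence already in hand = 1.3.
Odds after that evidence = (1/19) × 1.3 = 13/190.
Target odds = 0.98/0.02 = 49.
Need 15ⁿ ≥ 49 ÷ (13/190) = 9310/13.
15² = 225 falls short of 9310/13 but 15³ = 3375 reaches it, so n = 3.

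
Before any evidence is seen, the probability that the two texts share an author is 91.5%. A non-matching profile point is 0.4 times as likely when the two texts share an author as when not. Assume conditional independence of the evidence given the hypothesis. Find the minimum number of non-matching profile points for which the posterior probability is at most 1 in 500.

10

Prior odds = 0.915/0.085 = 183/17.
Likelihood ratio per non-matching profile point = 0.4.
Target posterior odds = 0.002/0.998 = 1/499.
Require 0.4ⁿ ≤ 1/499 ÷ (183/17) = 17/91317.
0.4⁹ = 512/1953125 is still above 17/91317 but 0.4¹⁰ = 1024/9765625 is at or below it, so n = 10.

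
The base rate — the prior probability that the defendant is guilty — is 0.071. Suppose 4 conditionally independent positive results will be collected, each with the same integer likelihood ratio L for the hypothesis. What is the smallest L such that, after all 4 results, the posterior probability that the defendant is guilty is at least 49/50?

Prior odds = 0.071/0.929 = 71/929.
Target odds = 0.98/0.02 = 49.
Need L⁴ ≥ 49 ÷ (71/929) = 45521/71.
5⁴ = 625 < 45521/71 ≤ 1296 = 6⁴, so L = 6.

6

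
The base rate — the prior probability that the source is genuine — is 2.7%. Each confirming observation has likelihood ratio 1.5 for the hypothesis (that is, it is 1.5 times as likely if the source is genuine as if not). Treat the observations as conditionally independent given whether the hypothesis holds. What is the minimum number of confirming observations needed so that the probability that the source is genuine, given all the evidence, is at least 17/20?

Prior odds = 0.027/0.973 = 27/973.
Likelihood ratio per confirming observation = 1.5.
Target odds: 0.85 ÷ 0.15 = 17/3.
Require 1.5ⁿ ≥ 17/3 ÷ (27/973) = 16541/81.
1.5¹³ = 1594323/8192 falls short of 16541/81 but 1.5¹⁴ = 4782969/16384 reaches it, so n = 14.

14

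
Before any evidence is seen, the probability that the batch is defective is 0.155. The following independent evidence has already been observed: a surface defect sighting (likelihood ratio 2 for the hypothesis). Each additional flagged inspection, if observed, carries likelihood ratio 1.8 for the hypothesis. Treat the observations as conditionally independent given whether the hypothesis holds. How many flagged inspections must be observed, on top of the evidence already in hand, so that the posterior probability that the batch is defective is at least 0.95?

Prior odds = 0.155/0.845 = 31/169.
Bayes factor of the evidence already in hand = 2.
Odds after that evidence = (31/169) × 2 = 62/169.
Target odds = 0.95/0.05 = 19.
Need 1.8ⁿ ≥ 19 ÷ (62/169) = 3211/62.
1.8⁶ = 531441/15625 falls short of 3211/62 but 1.8⁷ = 4782969/78125 reaches it, so n = 7.

7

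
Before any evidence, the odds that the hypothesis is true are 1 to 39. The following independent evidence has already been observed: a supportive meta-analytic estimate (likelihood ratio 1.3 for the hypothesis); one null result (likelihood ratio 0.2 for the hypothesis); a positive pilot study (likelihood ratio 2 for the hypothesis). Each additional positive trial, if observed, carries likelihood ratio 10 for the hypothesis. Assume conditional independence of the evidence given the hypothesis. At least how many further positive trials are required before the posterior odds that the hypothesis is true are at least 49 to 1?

4

Prior odds = 1/39.
Combined Bayes factor of the evidence already in hand = 1.3 × 0.2 × 2 = 0.52.
Odds after that evidence = (1/39) × 0.52 = 1/75.
Target odds = 49.
Need 10ⁿ ≥ 49 ÷ (1/75) = 3675.
10³ = 1000 falls short of 3675 but 10⁴ = 10000 reaches it, so n = 4.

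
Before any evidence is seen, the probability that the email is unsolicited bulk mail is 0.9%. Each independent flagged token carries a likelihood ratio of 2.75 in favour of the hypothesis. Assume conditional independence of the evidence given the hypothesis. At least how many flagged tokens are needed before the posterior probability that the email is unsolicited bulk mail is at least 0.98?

9

Prior odds = 0.009/0.991 = 9/991.
Likelihood ratio per flagged token = 2.75.
Target posterior odds = 0.98/0.02 = 49.
Require 2.75ⁿ ≥ 49 ÷ (9/991) = 48559/9.
2.75⁸ = 214358881/65536 falls short of 48559/9 but 2.75⁹ ≈8994.86 reaches it, so n = 9.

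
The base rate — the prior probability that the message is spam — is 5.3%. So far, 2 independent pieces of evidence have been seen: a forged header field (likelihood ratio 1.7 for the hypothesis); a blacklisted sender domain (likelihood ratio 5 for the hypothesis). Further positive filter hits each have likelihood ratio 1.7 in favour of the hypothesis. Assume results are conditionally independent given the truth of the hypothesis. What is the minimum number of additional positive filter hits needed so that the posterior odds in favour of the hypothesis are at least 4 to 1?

5

Prior odds = 0.053/0.947 = 53/947.
Combined Bayes factor of the evidence already in hand = 1.7 × 5 = 8.5.
Odds after that evidence = (53/947) × 8.5 = 901/1894.
Target odds = 4.
Need 1.7ⁿ ≥ 4 ÷ (901/1894) = 7576/901.
1.7⁴ = 8.3521 falls short of 7576/901 but 1.7⁵ = 1419857/100000 reaches it, so n = 5.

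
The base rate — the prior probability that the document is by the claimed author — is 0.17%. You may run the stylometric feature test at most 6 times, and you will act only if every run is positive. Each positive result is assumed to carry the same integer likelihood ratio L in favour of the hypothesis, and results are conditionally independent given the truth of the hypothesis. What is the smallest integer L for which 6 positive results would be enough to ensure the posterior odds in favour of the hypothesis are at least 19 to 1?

5

Prior odds = 0.0017/0.9983 = 17/9983.
Target odds = 19.
Need L⁶ ≥ 19 ÷ (17/9983) = 189677/17.
4⁶ = 4096 < 189677/17 ≤ 15625 = 5⁶, so L = 5.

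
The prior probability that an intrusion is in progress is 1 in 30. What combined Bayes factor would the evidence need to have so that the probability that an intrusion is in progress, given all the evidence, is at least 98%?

1421

Prior odds = (1/30)/(29/30) = 1/29.
Target odds = 0.98/0.02 = 49.
Required Bayes factor = 49 ÷ (1/29) = 1421.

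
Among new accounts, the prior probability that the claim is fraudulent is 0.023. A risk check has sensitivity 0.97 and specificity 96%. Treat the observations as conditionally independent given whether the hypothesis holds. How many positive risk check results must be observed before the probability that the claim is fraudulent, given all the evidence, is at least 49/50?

3

Prior odds = 0.023/0.977 = 23/977.
False-positive rate = 1 − 0.96 = 0.04; likelihood ratio of a positive = 0.97/0.04 = 24.25.
Target odds: 0.98 ÷ 0.02 = 49.
Need (23/977) × 24.25ⁿ ≥ 49, i.e. 24.25ⁿ ≥ 47873/23.
24.25² = 588.0625 falls short of 47873/23 but 24.25³ = 912673/64 reaches it, so n = 3.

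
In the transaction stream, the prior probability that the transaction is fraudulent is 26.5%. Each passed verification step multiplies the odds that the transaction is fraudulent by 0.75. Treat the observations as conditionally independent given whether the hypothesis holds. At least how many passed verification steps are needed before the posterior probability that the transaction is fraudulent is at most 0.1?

Prior odds = 0.265/0.735 = 53/147.
Likelihood ratio per passed verification step = 0.75.
Target posterior odds = 0.1/0.9 = 1/9.
Need (53/147) × 0.75ⁿ ≤ 1/9, i.e. 0.75ⁿ ≤ 49/159.
0.75⁴ = 0.31640625 is still above 49/159 but 0.75⁵ = 243/1024 is at or below it, so n = 5.

5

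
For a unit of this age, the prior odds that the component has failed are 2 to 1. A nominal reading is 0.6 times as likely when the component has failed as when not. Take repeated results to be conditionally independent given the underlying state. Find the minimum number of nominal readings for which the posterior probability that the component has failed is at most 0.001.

Prior odds = 2.
Likelihood ratio per nominal reading = 0.6.
Target posterior odds = 0.001/0.999 = 1/999.
Require 0.6ⁿ ≤ 1/999 ÷ 2 = 1/1998.
0.6¹⁴ ≈0.000783642 is still above 1/1998 but 0.6¹⁵ ≈0.000470185 is at or below it, so n = 15.

15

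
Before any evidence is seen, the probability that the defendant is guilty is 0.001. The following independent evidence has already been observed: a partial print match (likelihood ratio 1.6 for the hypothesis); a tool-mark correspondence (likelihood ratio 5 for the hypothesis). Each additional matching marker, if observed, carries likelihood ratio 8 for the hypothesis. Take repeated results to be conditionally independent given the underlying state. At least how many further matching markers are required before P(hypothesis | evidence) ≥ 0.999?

6

Prior odds = 0.001/0.999 = 1/999.
Combined Bayes factor of the evidence already in hand = 1.6 × 5 = 8.
Odds after that evidence = (1/999) × 8 = 8/999.
Target odds = 0.999/0.001 = 999.
Need 8ⁿ ≥ 999 ÷ (8/999) = 124750.125.
8⁵ = 32768 falls short of 124750.125 but 8⁶ = 262144 reaches it, so n = 6.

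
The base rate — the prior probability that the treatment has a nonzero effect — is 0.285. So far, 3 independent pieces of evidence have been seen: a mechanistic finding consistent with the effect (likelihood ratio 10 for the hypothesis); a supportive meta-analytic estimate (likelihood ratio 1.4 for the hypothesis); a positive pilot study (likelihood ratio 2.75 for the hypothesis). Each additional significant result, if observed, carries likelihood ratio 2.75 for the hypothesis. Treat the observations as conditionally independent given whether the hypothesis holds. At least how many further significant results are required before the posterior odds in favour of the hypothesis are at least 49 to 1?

2

Prior odds = 0.285/0.715 = 57/143.
Combined Bayes factor of the evidence already in hand = 10 × 1.4 × 2.75 = 38.5.
Odds after that evidence = (57/143) × 38.5 = 399/26.
Target odds = 49.
Need 2.75ⁿ ≥ 49 ÷ (399/26) = 182/57.
2.75¹ = 2.75 falls short of 182/57 but 2.75² = 7.5625 reaches it, so n = 2.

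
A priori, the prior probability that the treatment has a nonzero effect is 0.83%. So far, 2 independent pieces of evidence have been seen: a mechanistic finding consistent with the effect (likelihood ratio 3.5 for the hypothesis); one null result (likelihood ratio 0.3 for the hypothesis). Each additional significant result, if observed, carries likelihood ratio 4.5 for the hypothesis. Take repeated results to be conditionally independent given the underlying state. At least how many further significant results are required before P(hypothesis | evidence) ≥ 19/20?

Prior odds = 0.0083/0.9917 = 83/9917.
Combined Bayes factor of the evidence already in hand = 3.5 × 0.3 = 1.05.
Odds after that evidence = (83/9917) × 1.05 = 1743/198340.
Target odds = 0.95/0.05 = 19.
Need 4.5ⁿ ≥ 19 ÷ (1743/198340) = 3768460/1743.
4.5⁵ = 1845.28125 falls short of 3768460/1743 but 4.5⁶ = 8303.765625 reaches it, so n = 6.

6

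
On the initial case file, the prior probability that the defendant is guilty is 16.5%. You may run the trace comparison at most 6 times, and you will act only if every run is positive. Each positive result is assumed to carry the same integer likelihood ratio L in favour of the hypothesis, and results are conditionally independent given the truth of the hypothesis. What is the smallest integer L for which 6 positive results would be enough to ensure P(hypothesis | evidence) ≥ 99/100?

Prior odds = 0.165/0.835 = 33/167.
Target odds = 0.99/0.01 = 99.
Need L⁶ ≥ 99 ÷ (33/167) = 501.
2⁶ = 64 < 501 ≤ 729 = 3⁶, so L = 3.

3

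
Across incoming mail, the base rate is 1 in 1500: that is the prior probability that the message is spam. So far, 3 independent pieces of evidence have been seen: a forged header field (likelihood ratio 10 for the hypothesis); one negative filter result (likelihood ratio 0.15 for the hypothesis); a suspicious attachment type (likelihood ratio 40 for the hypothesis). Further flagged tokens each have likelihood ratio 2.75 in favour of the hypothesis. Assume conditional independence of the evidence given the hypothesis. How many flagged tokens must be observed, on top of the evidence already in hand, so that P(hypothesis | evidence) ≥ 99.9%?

Prior odds = (1/1500)/(1499/1500) = 1/1499.
Combined Bayes factor of the evidence already in hand = 10 × 0.15 × 40 = 60.
Odds after that evidence = (1/1499) × 60 = 60/1499.
Target odds = 0.999/0.001 = 999.
Need 2.75ⁿ ≥ 999 ÷ (60/1499) = 24958.35.
2.75¹⁰ ≈24735.9 falls short of 24958.35 but 2.75¹¹ ≈68023.6 reaches it, so n = 11.

11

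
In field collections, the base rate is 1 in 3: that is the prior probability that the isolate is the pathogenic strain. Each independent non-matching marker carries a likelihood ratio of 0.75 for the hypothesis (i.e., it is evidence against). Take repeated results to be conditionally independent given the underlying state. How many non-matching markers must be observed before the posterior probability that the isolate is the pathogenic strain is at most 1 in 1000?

22

Prior odds = (1/3)/(2/3) = 0.5.
Likelihood ratio per non-matching marker = 0.75.
Target odds: 0.001 ÷ 0.999 = 1/999.
Require 0.75ⁿ ≤ 1/999 ÷ 0.5 = 2/999.
0.75²¹ ≈0.00237841 is still above 2/999 but 0.75²² ≈0.00178381 is at or below it, so n = 22.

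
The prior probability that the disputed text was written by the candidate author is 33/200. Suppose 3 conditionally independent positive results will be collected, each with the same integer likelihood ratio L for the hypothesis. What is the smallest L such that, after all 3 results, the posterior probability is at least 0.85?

Prior odds = 0.165/0.835 = 33/167.
Target odds = 0.85/0.15 = 17/3.
Need L³ ≥ 17/3 ÷ (33/167) = 2839/99.
3³ = 27 < 2839/99 ≤ 64 = 4³, so L = 4.

4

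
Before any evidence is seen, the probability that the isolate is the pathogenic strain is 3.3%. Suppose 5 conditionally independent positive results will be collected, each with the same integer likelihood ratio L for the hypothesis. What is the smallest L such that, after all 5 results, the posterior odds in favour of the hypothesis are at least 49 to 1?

5

Prior odds = 0.033/0.967 = 33/967.
Target odds = 49.
Need L⁵ ≥ 49 ÷ (33/967) = 47383/33.
4⁵ = 1024 < 47383/33 ≤ 3125 = 5⁵, so L = 5.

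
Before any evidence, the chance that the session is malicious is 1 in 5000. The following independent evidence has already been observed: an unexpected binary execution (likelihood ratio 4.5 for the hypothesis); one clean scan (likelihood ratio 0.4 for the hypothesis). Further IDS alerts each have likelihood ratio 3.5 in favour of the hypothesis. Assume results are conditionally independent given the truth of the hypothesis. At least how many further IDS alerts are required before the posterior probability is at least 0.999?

Prior odds = 0.0002/0.9998 = 1/4999.
Combined Bayes factor of the evidence already in hand = 4.5 × 0.4 = 1.8.
Odds after that evidence = (1/4999) × 1.8 = 9/24995.
Target odds = 0.999/0.001 = 999.
Need 3.5ⁿ ≥ 999 ÷ (9/24995) = 2774445.
3.5¹¹ ≈965492 falls short of 2774445 but 3.5¹² ≈3.37922e+06 reaches it, so n = 12.

12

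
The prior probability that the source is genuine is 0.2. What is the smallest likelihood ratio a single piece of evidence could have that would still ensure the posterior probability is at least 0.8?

Prior odds = 0.2/0.8 = 0.25.
Target odds = 0.8/0.2 = 4.
Required Bayes factor = 4 ÷ 0.25 = 16.

16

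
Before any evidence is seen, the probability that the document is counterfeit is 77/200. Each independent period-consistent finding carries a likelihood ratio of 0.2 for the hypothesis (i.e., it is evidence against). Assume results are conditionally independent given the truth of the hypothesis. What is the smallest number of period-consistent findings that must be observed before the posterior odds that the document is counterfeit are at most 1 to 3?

1

Prior odds: 0.385 ÷ 0.615 = 77/123.
Likelihood ratio per period-consistent finding = 0.2.
Target odds = 1/3.
Require 0.2ⁿ ≤ 1/3 ÷ (77/123) = 41/77.
0.2¹ = 0.2, which is already at or below the required 41/77; so n = 1.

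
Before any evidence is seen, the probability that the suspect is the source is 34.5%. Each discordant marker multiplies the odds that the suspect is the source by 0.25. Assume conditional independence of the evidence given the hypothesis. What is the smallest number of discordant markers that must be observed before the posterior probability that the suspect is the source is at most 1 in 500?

5

Prior odds: 0.345 ÷ 0.655 = 69/131.
Likelihood ratio per discordant marker = 0.25.
Target posterior odds = 0.002/0.998 = 1/499.
Need (69/131) × 0.25ⁿ ≤ 1/499, i.e. 0.25ⁿ ≤ 131/34431.
0.25⁴ = 0.00390625 is still above 131/34431 but 0.25⁵ = 1/1024 is at or below it, so n = 5.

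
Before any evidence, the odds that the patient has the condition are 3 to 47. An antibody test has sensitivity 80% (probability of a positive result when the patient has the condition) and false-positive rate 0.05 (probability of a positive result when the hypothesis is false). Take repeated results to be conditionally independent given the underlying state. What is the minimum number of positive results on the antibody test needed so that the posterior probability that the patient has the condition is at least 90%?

Prior odds = 3/47.
Likelihood ratio of a positive result = 0.8/0.05 = 16.
Target posterior odds = 0.9/0.1 = 9.
Require 16ⁿ ≥ 9 ÷ (3/47) = 141.
16¹ = 16 falls short of 141 but 16² = 256 reaches it, so n = 2.

2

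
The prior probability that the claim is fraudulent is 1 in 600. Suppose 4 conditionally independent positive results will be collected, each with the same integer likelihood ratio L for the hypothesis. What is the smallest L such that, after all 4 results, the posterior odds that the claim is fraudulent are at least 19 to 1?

Prior odds = (1/600)/(599/600) = 1/599.
Target odds = 19.
Need L⁴ ≥ 19 ÷ (1/599) = 11381.
10⁴ = 10000 < 11381 ≤ 14641 = 11⁴, so L = 11.

11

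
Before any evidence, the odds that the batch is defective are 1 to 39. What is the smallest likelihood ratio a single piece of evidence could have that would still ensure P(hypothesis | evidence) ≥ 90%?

351

Prior odds = 1/39.
Target odds = 0.9/0.1 = 9.
Required Bayes factor = 9 ÷ (1/39) = 351.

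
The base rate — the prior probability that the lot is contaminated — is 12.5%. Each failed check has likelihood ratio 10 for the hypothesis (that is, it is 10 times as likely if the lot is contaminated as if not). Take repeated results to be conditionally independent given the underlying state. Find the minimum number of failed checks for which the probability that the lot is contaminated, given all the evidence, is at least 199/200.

Prior odds = 0.125/0.875 = 1/7.
Likelihood ratio per failed check = 10.
Target odds: 0.995 ÷ 0.005 = 199.
Need (1/7) × 10ⁿ ≥ 199, i.e. 10ⁿ ≥ 1393.
10³ = 1000 falls short of 1393 but 10⁴ = 10000 reaches it, so n = 4.

4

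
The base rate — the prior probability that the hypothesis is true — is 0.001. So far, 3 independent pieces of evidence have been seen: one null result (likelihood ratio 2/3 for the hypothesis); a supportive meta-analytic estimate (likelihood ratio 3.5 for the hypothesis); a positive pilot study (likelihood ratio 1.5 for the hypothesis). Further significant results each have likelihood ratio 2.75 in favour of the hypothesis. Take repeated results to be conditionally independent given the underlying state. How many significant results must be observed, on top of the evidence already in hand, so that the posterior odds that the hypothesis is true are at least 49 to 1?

10

Prior odds = 0.001/0.999 = 1/999.
Combined Bayes factor of the evidence already in hand = (2/3) × 3.5 × 1.5 = 3.5.
Odds after that evidence = (1/999) × 3.5 = 7/1998.
Target odds = 49.
Need 2.75ⁿ ≥ 49 ÷ (7/1998) = 13986.
2.75⁹ ≈8994.86 falls short of 13986 but 2.75¹⁰ ≈24735.9 reaches it, so n = 10.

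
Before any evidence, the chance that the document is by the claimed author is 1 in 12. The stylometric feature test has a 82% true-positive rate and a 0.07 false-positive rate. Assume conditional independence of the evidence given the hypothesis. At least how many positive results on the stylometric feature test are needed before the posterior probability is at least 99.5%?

Prior odds = (1/12)/(11/12) = 1/11.
Likelihood ratio of a positive result = 0.82/0.07 = 82/7.
Target posterior odds = 0.995/0.005 = 199.
Need (1/11) × (82/7)ⁿ ≥ 199, i.e. (82/7)ⁿ ≥ 2189.
(82/7)³ = 551368/343 falls short of 2189 but (82/7)⁴ = 45212176/2401 reaches it, so n = 4.

4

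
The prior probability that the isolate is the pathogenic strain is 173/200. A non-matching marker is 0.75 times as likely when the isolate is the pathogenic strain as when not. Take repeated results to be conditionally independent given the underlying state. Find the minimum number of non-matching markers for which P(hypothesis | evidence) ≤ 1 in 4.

Prior odds = 0.865/0.135 = 173/27.
Likelihood ratio per non-matching marker = 0.75.
Target odds: 0.25 ÷ 0.75 = 1/3.
Need (173/27) × 0.75ⁿ ≤ 1/3, i.e. 0.75ⁿ ≤ 9/173.
0.75¹⁰ = 59049/1048576 is still above 9/173 but 0.75¹¹ = 177147/4194304 is at or below it, so n = 11.

11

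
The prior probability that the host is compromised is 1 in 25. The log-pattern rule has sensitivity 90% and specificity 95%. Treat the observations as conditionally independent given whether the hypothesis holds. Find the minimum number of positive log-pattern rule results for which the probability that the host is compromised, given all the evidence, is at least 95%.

3

Prior odds = 0.04/0.96 = 1/24.
False-positive rate = 1 − 0.95 = 0.05; likelihood ratio of a positive = 0.9/0.05 = 18.
Target posterior odds = 0.95/0.05 = 19.
Require 18ⁿ ≥ 19 ÷ (1/24) = 456.
18² = 324 falls short of 456 but 18³ = 5832 reaches it, so n = 3.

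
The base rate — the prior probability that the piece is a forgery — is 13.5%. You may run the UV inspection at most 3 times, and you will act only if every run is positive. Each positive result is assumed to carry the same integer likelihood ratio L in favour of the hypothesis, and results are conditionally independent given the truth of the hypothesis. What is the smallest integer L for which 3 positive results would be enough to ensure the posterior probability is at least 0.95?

5

Prior odds = 0.135/0.865 = 27/173.
Target odds = 0.95/0.05 = 19.
Need L³ ≥ 19 ÷ (27/173) = 3287/27.
4³ = 64 < 3287/27 ≤ 125 = 5³, so L = 5.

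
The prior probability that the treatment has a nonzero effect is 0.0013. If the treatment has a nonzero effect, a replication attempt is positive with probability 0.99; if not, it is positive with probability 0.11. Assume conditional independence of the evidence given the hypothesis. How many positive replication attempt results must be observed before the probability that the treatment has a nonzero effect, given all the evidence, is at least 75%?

4

Prior odds: 0.0013 ÷ 0.9987 = 13/9987.
Likelihood ratio of a positive = 0.99/0.11 = 9.
Target odds: 0.75 ÷ 0.25 = 3.
Need (13/9987) × 9ⁿ ≥ 3, i.e. 9ⁿ ≥ 29961/13.
9³ = 729 falls short of 29961/13 but 9⁴ = 6561 reaches it, so n = 4.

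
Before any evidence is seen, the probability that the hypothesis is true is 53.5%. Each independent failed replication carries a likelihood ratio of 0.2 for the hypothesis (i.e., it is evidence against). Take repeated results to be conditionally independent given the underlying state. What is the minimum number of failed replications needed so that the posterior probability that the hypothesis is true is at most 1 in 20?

Prior odds: 0.535 ÷ 0.465 = 107/93.
Likelihood ratio per failed replication = 0.2.
Target posterior odds = 0.05/0.95 = 1/19.
Need (107/93) × 0.2ⁿ ≤ 1/19, i.e. 0.2ⁿ ≤ 93/2033.
0.2¹ = 0.2 is still above 93/2033 but 0.2² = 0.04 is at or below it, so n = 2.

2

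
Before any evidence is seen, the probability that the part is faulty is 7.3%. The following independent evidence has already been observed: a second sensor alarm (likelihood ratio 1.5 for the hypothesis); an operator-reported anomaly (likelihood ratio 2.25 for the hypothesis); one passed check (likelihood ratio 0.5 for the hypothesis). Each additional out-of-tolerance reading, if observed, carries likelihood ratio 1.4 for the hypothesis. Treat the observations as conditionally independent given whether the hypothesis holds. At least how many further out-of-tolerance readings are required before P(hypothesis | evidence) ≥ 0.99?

20

Prior odds = 0.073/0.927 = 73/927.
Combined Bayes factor of the evidence already in hand = 1.5 × 2.25 × 0.5 = 1.6875.
Odds after that evidence = (73/927) × 1.6875 = 219/1648.
Target odds = 0.99/0.01 = 99.
Need 1.4ⁿ ≥ 99 ÷ (219/1648) = 54384/73.
1.4¹⁹ ≈597.63 falls short of 54384/73 but 1.4²⁰ ≈836.683 reaches it, so n = 20.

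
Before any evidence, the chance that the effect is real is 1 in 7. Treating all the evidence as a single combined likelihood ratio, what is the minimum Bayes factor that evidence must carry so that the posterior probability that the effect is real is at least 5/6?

30

Prior odds = (1/7)/(6/7) = 1/6.
Target odds = (5/6)/(1/6) = 5.
Required Bayes factor = 5 ÷ (1/6) = 30.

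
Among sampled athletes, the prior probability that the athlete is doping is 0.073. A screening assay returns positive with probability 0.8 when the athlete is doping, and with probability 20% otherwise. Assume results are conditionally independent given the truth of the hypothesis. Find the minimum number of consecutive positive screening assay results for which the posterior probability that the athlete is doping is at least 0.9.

4

Prior odds = 0.073/0.927 = 73/927.
Likelihood ratio of a positive result = 0.8/0.2 = 4.
Target posterior odds = 0.9/0.1 = 9.
Require 4ⁿ ≥ 9 ÷ (73/927) = 8343/73.
4³ = 64 falls short of 8343/73 but 4⁴ = 256 reaches it, so n = 4.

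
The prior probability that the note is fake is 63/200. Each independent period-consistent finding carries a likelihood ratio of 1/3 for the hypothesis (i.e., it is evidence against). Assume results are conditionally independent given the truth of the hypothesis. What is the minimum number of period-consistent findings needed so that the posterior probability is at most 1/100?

4

Prior odds = 0.315/0.685 = 63/137.
Likelihood ratio per period-consistent finding = 1/3.
Target posterior odds = 0.01/0.99 = 1/99.
Need (63/137) × (1/3)ⁿ ≤ 1/99, i.e. (1/3)ⁿ ≤ 137/6237.
(1/3)³ = 1/27 is still above 137/6237 but (1/3)⁴ = 1/81 is at or below it, so n = 4.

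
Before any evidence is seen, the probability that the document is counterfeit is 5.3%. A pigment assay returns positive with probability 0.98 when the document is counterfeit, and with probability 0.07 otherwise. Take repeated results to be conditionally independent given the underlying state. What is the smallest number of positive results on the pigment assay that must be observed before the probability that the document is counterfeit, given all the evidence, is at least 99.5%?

Prior odds = 0.053/0.947 = 53/947.
Likelihood ratio of a positive result = 0.98/0.07 = 14.
Target posterior odds = 0.995/0.005 = 199.
Require 14ⁿ ≥ 199 ÷ (53/947) = 188453/53.
14³ = 2744 falls short of 188453/53 but 14⁴ = 38416 reaches it, so n = 4.

4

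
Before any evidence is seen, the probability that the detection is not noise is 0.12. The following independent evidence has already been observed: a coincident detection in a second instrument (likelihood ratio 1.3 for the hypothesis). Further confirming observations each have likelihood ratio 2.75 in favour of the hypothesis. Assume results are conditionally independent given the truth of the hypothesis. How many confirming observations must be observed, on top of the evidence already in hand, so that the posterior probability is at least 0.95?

5

Prior odds = 0.12/0.88 = 3/22.
Bayes factor of the evidence already in hand = 1.3.
Odds after that evidence = (3/22) × 1.3 = 39/220.
Target odds = 0.95/0.05 = 19.
Need 2.75ⁿ ≥ 19 ÷ (39/220) = 4180/39.
2.75⁴ = 57.19140625 falls short of 4180/39 but 2.75⁵ = 161051/1024 reaches it, so n = 5.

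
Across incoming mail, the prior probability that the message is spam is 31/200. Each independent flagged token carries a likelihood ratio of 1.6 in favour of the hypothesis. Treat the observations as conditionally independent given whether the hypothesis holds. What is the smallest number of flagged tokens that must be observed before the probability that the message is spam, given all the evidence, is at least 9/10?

9

Prior odds = 0.155/0.845 = 31/169.
Likelihood ratio per flagged token = 1.6.
Target posterior odds = 0.9/0.1 = 9.
Need (31/169) × 1.6ⁿ ≥ 9, i.e. 1.6ⁿ ≥ 1521/31.
1.6⁸ = 16777216/390625 falls short of 1521/31 but 1.6⁹ = 134217728/1953125 reaches it, so n = 9.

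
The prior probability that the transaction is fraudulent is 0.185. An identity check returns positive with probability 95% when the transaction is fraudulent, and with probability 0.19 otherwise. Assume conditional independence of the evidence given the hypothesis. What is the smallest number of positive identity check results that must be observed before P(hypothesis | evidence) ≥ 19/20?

Prior odds = 0.185/0.815 = 37/163.
Likelihood ratio of a positive result = 0.95/0.19 = 5.
Target odds: 0.95 ÷ 0.05 = 19.
Need (37/163) × 5ⁿ ≥ 19, i.e. 5ⁿ ≥ 3097/37.
5² = 25 falls short of 3097/37 but 5³ = 125 reaches it, so n = 3.

3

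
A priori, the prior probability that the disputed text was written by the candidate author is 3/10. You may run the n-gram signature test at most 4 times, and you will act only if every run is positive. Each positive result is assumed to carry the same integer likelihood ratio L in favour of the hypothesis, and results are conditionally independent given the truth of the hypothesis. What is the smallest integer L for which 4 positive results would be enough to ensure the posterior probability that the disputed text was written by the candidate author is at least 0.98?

4

Prior odds = 0.3/0.7 = 3/7.
Target odds = 0.98/0.02 = 49.
Need L⁴ ≥ 49 ÷ (3/7) = 343/3.
3⁴ = 81 < 343/3 ≤ 256 = 4⁴, so L = 4.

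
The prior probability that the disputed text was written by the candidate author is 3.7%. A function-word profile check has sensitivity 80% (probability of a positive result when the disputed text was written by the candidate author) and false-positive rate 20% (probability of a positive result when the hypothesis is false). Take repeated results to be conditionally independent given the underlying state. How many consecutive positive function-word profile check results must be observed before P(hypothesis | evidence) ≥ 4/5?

Prior odds: 0.037 ÷ 0.963 = 37/963.
Likelihood ratio of a positive result = 0.8/0.2 = 4.
Target odds: 0.8 ÷ 0.2 = 4.
Need (37/963) × 4ⁿ ≥ 4, i.e. 4ⁿ ≥ 3852/37.
4³ = 64 falls short of 3852/37 but 4⁴ = 256 reaches it, so n = 4.

4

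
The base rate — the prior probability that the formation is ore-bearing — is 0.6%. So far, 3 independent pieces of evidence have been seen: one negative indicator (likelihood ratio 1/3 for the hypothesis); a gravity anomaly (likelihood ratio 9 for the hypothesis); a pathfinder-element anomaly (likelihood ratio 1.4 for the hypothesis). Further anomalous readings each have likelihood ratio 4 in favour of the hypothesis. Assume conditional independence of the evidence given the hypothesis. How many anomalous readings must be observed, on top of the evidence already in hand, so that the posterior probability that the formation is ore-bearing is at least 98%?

Prior odds = 0.006/0.994 = 3/497.
Combined Bayes factor of the evidence already in hand = (1/3) × 9 × 1.4 = 4.2.
Odds after that evidence = (3/497) × 4.2 = 9/355.
Target odds = 0.98/0.02 = 49.
Need 4ⁿ ≥ 49 ÷ (9/355) = 17395/9.
4⁵ = 1024 falls short of 17395/9 but 4⁶ = 4096 reaches it, so n = 6.

6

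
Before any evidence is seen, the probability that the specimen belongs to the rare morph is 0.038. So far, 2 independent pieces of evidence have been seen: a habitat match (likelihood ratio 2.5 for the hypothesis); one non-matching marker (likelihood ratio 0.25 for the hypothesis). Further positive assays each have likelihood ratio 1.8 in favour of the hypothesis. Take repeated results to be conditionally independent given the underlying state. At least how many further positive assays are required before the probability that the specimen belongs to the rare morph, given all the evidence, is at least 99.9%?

Prior odds = 0.038/0.962 = 19/481.
Combined Bayes factor of the evidence already in hand = 2.5 × 0.25 = 0.625.
Odds after that evidence = (19/481) × 0.625 = 95/3848.
Target odds = 0.999/0.001 = 999.
Need 1.8ⁿ ≥ 999 ÷ (95/3848) = 3844152/95.
1.8¹⁸ ≈39346.4 falls short of 3844152/95 but 1.8¹⁹ ≈70823.5 reaches it, so n = 19.

19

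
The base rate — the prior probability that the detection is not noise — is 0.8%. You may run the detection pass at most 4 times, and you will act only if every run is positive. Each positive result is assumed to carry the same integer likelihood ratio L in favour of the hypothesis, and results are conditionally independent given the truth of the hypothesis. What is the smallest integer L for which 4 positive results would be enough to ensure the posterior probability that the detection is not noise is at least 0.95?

Prior odds = 0.008/0.992 = 1/124.
Target odds = 0.95/0.05 = 19.
Need L⁴ ≥ 19 ÷ (1/124) = 2356.
6⁴ = 1296 < 2356 ≤ 2401 = 7⁴, so L = 7.

7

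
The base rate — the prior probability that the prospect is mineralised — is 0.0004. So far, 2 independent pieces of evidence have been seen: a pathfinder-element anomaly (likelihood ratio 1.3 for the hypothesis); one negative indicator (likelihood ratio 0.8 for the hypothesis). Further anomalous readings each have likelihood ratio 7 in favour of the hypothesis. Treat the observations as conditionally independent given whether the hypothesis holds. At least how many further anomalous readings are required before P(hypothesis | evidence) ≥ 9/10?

Prior odds = 0.0004/0.9996 = 1/2499.
Combined Bayes factor of the evidence already in hand = 1.3 × 0.8 = 1.04.
Odds after that evidence = (1/2499) × 1.04 = 26/62475.
Target odds = 0.9/0.1 = 9.
Need 7ⁿ ≥ 9 ÷ (26/62475) = 562275/26.
7⁵ = 16807 falls short of 562275/26 but 7⁶ = 117649 reaches it, so n = 6.

6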